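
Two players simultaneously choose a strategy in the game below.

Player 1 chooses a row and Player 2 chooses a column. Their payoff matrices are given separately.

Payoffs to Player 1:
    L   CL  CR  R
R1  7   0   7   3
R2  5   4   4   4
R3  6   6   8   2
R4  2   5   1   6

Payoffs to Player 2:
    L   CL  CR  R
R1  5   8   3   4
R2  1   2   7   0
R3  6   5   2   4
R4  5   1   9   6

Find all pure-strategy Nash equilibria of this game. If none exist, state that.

Player 1 against L: payoffs 7, 5, 6, 2 → best response R1.
Player 1 against CL: payoffs 0, 4, 6, 5 → best response R3.
Player 1 against CR: payoffs 7, 4, 8, 1 → best response R3.
Player 1 against R: payoffs 3, 4, 2, 6 → best response R4.
Player 2 against R1: payoffs 5, 8, 3, 4 → best response CL.
Player 2 against R2: payoffs 1, 2, 7, 0 → best response CR.
Player 2 against R3: payoffs 6, 5, 2, 4 → best response L.
Player 2 against R4: payoffs 5, 1, 9, 6 → best response CR.
No profile is a mutual best response for all players.

none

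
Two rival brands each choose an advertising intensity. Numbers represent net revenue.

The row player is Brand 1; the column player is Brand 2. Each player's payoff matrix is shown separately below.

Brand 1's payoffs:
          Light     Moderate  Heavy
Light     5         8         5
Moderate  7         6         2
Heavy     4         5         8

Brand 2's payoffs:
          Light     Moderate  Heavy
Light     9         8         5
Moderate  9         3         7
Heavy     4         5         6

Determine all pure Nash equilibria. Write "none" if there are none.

Mark each player's best response to every combination of opponents' strategies; a profile where every player is best-responding is a pure Nash equilibrium.
Brand 1 against Light: payoffs 5, 7, 4 → best response Moderate.
Brand 1 against Moderate: payoffs 8, 6, 5 → best response Light.
Brand 1 against Heavy: payoffs 5, 2, 8 → best response Heavy.
Brand 2 against Light: payoffs 9, 8, 5 → best response Light.
Brand 2 against Moderate: payoffs 9, 3, 7 → best response Light.
Brand 2 against Heavy: payoffs 4, 5, 6 → best response Heavy.
Mutual best responses: (Moderate, Light); (Heavy, Heavy).

Pure-strategy Nash equilibria: (Moderate, Light); (Heavy, Heavy)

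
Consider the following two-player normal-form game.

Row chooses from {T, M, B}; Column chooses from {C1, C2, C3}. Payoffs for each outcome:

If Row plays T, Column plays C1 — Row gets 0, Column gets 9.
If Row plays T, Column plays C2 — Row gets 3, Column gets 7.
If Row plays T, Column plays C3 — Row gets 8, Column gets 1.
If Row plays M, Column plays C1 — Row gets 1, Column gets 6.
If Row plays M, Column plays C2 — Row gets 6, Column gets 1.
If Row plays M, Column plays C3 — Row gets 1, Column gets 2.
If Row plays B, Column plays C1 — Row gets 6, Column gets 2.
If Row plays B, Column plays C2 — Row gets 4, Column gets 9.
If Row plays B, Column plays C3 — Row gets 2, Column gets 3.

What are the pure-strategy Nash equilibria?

none

(T, C1): Row can switch to M (0 → 1). Not NE.
(T, C2): Row can switch to M (3 → 6). Not NE.
(T, C3): Column can switch to C1 (1 → 9). Not NE.
(M, C1): Row can switch to B (1 → 6). Not NE.
(M, C2): Column can switch to C1 (1 → 6). Not NE.
(M, C3): Row can switch to T (1 → 8). Not NE.
(B, C1): Column can switch to C2 (2 → 9). Not NE.
(B, C2): Row can switch to M (4 → 6). Not NE.
(The remaining 1 profile has a profitable deviation by the same check.)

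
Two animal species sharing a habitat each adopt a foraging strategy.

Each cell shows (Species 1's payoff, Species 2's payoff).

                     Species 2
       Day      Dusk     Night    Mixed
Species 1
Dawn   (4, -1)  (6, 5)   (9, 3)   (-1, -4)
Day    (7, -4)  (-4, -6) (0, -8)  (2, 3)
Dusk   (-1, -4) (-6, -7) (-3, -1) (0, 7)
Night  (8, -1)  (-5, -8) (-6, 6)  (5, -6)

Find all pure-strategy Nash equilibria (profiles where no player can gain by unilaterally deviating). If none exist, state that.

Species 1 against Day: payoffs 4, 7, -1, 8 → best response Night.
Species 1 against Dusk: payoffs 6, -4, -6, -5 → best response Dawn.
Species 1 against Night: payoffs 9, 0, -3, -6 → best response Dawn.
Species 1 against Mixed: payoffs -1, 2, 0, 5 → best response Night.
Species 2 against Dawn: payoffs -1, 5, 3, -4 → best response Dusk.
Species 2 against Day: payoffs -4, -6, -8, 3 → best response Mixed.
Species 2 against Dusk: payoffs -4, -7, -1, 7 → best response Mixed.
Species 2 against Night: payoffs -1, -8, 6, -6 → best response Night.
Mutual best responses: (Dawn, Dusk).

Pure NE: (Dawn, Dusk)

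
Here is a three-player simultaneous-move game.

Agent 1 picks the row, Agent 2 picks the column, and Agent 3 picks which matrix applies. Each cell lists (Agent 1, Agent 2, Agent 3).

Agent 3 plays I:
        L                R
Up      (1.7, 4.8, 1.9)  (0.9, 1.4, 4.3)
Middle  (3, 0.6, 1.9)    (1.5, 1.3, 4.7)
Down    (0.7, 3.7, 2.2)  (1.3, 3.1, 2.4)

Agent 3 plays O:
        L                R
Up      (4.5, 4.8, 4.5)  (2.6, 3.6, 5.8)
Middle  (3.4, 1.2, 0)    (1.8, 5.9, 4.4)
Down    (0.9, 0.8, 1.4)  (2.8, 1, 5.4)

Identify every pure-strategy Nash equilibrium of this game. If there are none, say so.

(Up, L, O); (Middle, R, I); (Down, R, O)

For each strategy profile, look for a profitable unilateral deviation.
(Up, L, I): Agent 1 can switch to Middle (1.7 → 3). Not NE.
(Up, L, O): Agent 1 gets 4.5, best alternative 3.4; Agent 2 gets 4.8, best alternative 3.6; Agent 3 gets 4.5, best alternative 1.9. No profitable deviation — NE.
(Up, R, I): Agent 1 can switch to Middle (0.9 → 1.5). Not NE.
(Up, R, O): Agent 1 can switch to Down (2.6 → 2.8). Not NE.
(Middle, L, I): Agent 2 can switch to R (0.6 → 1.3). Not NE.
(Middle, L, O): Agent 1 can switch to Up (3.4 → 4.5). Not NE.
(Middle, R, I): Agent 1 gets 1.5, best alternative 1.3; Agent 2 gets 1.3, best alternative 0.6; Agent 3 gets 4.7, best alternative 4.4. No profitable deviation — NE.
(Middle, R, O): Agent 1 can switch to Up (1.8 → 2.6). Not NE.
(Down, L, I): Agent 1 can switch to Up (0.7 → 1.7). Not NE.
(Down, L, O): Agent 1 can switch to Up (0.9 → 4.5). Not NE.
(Down, R, I): Agent 1 can switch to Middle (1.3 → 1.5). Not NE.
(Down, R, O): Agent 1 gets 2.8, best alternative 2.6; Agent 2 gets 1, best alternative 0.8; Agent 3 gets 5.4, best alternative 2.4. No profitable deviation — NE.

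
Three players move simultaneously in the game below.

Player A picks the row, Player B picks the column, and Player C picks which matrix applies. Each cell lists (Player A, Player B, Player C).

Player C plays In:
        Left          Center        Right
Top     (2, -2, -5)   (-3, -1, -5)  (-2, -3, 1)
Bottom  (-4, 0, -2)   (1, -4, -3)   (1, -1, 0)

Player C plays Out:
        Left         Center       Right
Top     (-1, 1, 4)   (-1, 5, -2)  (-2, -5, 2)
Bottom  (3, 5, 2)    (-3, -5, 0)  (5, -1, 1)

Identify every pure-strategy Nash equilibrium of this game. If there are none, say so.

(Top, Left, In): Player B can switch to Center (-2 → -1). Not NE.
(Top, Left, Out): Player A can switch to Bottom (-1 → 3). Not NE.
(Top, Center, In): Player A can switch to Bottom (-3 → 1). Not NE.
(Top, Center, Out): Player A gets -1, best alternative -3; Player B gets 5, best alternative 1; Player C gets -2, best alternative -5. No profitable deviation — NE.
(Top, Right, In): Player A can switch to Bottom (-2 → 1). Not NE.
(Top, Right, Out): Player A can switch to Bottom (-2 → 5). Not NE.
(Bottom, Left, In): Player A can switch to Top (-4 → 2). Not NE.
(Bottom, Left, Out): Player A gets 3, best alternative -1; Player B gets 5, best alternative -1; Player C gets 2, best alternative -2. No profitable deviation — NE.
(Bottom, Center, In): Player B can switch to Left (-4 → 0). Not NE.
(Bottom, Center, Out): Player A can switch to Top (-3 → -1). Not NE.
(Bottom, Right, In): Player B can switch to Left (-1 → 0). Not NE.
(Bottom, Right, Out): Player B can switch to Left (-1 → 5). Not NE.

The pure Nash equilibria are (Top, Center, Out) and (Bottom, Left, Out).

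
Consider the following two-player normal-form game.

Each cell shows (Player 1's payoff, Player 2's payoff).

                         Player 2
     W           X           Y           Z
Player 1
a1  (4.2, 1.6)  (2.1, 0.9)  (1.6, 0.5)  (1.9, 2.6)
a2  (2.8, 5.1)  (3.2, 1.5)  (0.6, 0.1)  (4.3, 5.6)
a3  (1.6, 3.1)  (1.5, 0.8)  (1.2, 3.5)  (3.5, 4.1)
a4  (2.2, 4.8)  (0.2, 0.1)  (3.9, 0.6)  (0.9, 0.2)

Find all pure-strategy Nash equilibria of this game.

(a2, Z)

Player 1 against W: payoffs 4.2, 2.8, 1.6, 2.2 → best response a1.
Player 1 against X: payoffs 2.1, 3.2, 1.5, 0.2 → best response a2.
Player 1 against Y: payoffs 1.6, 0.6, 1.2, 3.9 → best response a4.
Player 1 against Z: payoffs 1.9, 4.3, 3.5, 0.9 → best response a2.
Player 2 against a1: payoffs 1.6, 0.9, 0.5, 2.6 → best response Z.
Player 2 against a2: payoffs 5.1, 1.5, 0.1, 5.6 → best response Z.
Player 2 against a3: payoffs 3.1, 0.8, 3.5, 4.1 → best response Z.
Player 2 against a4: payoffs 4.8, 0.1, 0.6, 0.2 → best response W.
Mutual best responses: (a2, Z).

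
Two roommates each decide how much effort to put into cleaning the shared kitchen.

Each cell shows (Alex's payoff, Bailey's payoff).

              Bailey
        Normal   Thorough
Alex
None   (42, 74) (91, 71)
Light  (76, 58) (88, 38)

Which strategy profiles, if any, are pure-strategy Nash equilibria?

Pure NE: (Light, Normal)

Check each profile: it is a Nash equilibrium iff no player can strictly gain by switching unilaterally.
(None, Normal): Alex can switch to Light (42 → 76). Not NE.
(None, Thorough): Bailey can switch to Normal (71 → 74). Not NE.
(Light, Normal): Alex gets 76, best alternative 42; Bailey gets 58, best alternative 38. No profitable deviation — NE.
(Light, Thorough): Alex can switch to None (88 → 91). Not NE.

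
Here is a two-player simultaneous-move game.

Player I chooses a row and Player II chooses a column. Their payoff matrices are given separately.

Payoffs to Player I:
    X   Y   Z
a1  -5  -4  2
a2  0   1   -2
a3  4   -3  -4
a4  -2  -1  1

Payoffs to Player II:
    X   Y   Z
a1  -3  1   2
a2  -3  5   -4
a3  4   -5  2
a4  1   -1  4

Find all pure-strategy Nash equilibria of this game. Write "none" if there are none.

Check each profile: it is a Nash equilibrium iff no player can strictly gain by switching unilaterally.
(a1, X): Player I can switch to a2 (-5 → 0). Not NE.
(a1, Y): Player I can switch to a2 (-4 → 1). Not NE.
(a1, Z): Player I gets 2, best alternative 1; Player II gets 2, best alternative 1. No profitable deviation — NE.
(a2, X): Player I can switch to a3 (0 → 4). Not NE.
(a2, Y): Player I gets 1, best alternative -1; Player II gets 5, best alternative -3. No profitable deviation — NE.
(a2, Z): Player I can switch to a1 (-2 → 2). Not NE.
(a3, X): Player I gets 4, best alternative 0; Player II gets 4, best alternative 2. No profitable deviation — NE.
(a3, Y): Player I can switch to a2 (-3 → 1). Not NE.
(a3, Z): Player I can switch to a1 (-4 → 2). Not NE.
(a4, X): Player I can switch to a2 (-2 → 0). Not NE.
(a4, Y): Player I can switch to a2 (-1 → 1). Not NE.
(The remaining 1 profile has a profitable deviation by the same check.)

Pure-strategy Nash equilibria: (a1, Z) and (a2, Y) and (a3, X)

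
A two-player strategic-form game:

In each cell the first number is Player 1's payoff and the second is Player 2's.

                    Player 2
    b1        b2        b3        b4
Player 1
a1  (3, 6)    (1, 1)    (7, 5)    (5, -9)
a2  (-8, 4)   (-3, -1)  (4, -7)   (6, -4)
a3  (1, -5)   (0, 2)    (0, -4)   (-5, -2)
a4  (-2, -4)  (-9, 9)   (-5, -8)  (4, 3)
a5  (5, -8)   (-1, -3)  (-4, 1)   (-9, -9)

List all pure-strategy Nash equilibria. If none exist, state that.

Player 1 against b1: payoffs 3, -8, 1, -2, 5 → best response a5.
Player 1 against b2: payoffs 1, -3, 0, -9, -1 → best response a1.
Player 1 against b3: payoffs 7, 4, 0, -5, -4 → best response a1.
Player 1 against b4: payoffs 5, 6, -5, 4, -9 → best response a2.
Player 2 against a1: payoffs 6, 1, 5, -9 → best response b1.
Player 2 against a2: payoffs 4, -1, -7, -4 → best response b1.
Player 2 against a3: payoffs -5, 2, -4, -2 → best response b2.
Player 2 against a4: payoffs -4, 9, -8, 3 → best response b2.
Player 2 against a5: payoffs -8, -3, 1, -9 → best response b3.
No profile is a mutual best response for all players.

There is no pure-strategy Nash equilibrium.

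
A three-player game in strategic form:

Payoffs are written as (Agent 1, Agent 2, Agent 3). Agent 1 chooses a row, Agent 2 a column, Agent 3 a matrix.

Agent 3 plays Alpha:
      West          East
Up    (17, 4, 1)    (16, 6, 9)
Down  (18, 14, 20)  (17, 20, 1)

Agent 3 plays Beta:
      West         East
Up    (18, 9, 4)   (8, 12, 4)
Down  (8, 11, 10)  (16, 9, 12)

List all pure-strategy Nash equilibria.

(Up, West, Alpha): Agent 1 can switch to Down (17 → 18). Not NE.
(Up, West, Beta): Agent 2 can switch to East (9 → 12). Not NE.
(Up, East, Alpha): Agent 1 can switch to Down (16 → 17). Not NE.
(Up, East, Beta): Agent 1 can switch to Down (8 → 16). Not NE.
(Down, West, Alpha): Agent 2 can switch to East (14 → 20). Not NE.
(Down, West, Beta): Agent 1 can switch to Up (8 → 18). Not NE.
(Down, East, Alpha): Agent 3 can switch to Beta (1 → 12). Not NE.
(Down, East, Beta): Agent 2 can switch to West (9 → 11). Not NE.

This game has no pure Nash equilibrium.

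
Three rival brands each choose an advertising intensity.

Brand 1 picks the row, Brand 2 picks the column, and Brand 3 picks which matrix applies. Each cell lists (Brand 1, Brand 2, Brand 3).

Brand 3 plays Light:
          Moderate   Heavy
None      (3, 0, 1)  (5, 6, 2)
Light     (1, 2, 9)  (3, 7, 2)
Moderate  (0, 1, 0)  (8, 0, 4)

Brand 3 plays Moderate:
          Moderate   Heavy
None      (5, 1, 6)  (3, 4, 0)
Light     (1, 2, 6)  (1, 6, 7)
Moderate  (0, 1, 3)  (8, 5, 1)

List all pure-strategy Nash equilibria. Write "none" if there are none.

none

Brand 1 against (Moderate, Light): payoffs 3, 1, 0 → best response None.
Brand 1 against (Moderate, Moderate): payoffs 5, 1, 0 → best response None.
Brand 1 against (Heavy, Light): payoffs 5, 3, 8 → best response Moderate.
Brand 1 against (Heavy, Moderate): payoffs 3, 1, 8 → best response Moderate.
Brand 2 against (None, Light): payoffs 0, 6 → best response Heavy.
Brand 2 against (None, Moderate): payoffs 1, 4 → best response Heavy.
Brand 2 against (Light, Light): payoffs 2, 7 → best response Heavy.
Brand 2 against (Light, Moderate): payoffs 2, 6 → best response Heavy.
Brand 2 against (Moderate, Light): payoffs 1, 0 → best response Moderate.
Brand 2 against (Moderate, Moderate): payoffs 1, 5 → best response Heavy.
Brand 3 against (None, Moderate): payoffs 1, 6 → best response Moderate.
Brand 3 against (None, Heavy): payoffs 2, 0 → best response Light.
Brand 3 against (Light, Moderate): payoffs 9, 6 → best response Light.
Brand 3 against (Light, Heavy): payoffs 2, 7 → best response Moderate.
Brand 3 against (Moderate, Moderate): payoffs 0, 3 → best response Moderate.
Brand 3 against (Moderate, Heavy): payoffs 4, 1 → best response Light.
No profile is a mutual best response for all players.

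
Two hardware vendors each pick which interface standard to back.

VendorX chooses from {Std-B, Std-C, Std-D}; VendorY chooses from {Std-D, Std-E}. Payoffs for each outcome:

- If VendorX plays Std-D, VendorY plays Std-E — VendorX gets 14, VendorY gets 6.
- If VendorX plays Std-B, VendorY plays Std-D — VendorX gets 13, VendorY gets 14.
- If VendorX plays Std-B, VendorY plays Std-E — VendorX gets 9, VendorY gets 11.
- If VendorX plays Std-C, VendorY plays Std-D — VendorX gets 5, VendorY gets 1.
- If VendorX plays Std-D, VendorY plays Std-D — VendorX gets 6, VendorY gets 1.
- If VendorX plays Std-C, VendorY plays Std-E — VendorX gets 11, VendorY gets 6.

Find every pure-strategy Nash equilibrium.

VendorX against Std-D: payoffs 13, 5, 6 → best response Std-B.
VendorX against Std-E: payoffs 9, 11, 14 → best response Std-D.
VendorY against Std-B: payoffs 14, 11 → best response Std-D.
VendorY against Std-C: payoffs 1, 6 → best response Std-E.
VendorY against Std-D: payoffs 1, 6 → best response Std-E.
Mutual best responses: (Std-B, Std-D); (Std-D, Std-E).

(Std-B, Std-D) and (Std-D, Std-E)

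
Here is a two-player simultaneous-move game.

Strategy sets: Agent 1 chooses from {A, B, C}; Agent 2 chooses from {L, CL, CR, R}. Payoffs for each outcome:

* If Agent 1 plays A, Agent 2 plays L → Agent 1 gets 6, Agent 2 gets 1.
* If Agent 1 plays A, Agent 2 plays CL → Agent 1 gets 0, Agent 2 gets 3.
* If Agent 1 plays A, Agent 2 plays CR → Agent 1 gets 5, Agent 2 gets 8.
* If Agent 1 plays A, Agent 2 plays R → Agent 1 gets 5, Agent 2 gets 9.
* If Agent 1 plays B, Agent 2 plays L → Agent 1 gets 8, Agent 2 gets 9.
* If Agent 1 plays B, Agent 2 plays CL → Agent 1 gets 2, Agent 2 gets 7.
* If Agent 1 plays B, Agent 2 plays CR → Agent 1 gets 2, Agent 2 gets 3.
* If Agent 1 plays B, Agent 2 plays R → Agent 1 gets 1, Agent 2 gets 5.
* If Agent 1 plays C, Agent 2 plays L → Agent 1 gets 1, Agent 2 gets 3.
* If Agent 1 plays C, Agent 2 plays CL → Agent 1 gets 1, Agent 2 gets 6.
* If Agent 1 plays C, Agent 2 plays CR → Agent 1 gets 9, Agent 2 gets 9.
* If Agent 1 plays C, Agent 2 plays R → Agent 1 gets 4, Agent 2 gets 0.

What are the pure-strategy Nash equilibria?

For each player, find the best response to each opponent profile; mutual best responses are the pure NE.
Agent 1 against L: payoffs 6, 8, 1 → best response B.
Agent 1 against CL: payoffs 0, 2, 1 → best response B.
Agent 1 against CR: payoffs 5, 2, 9 → best response C.
Agent 1 against R: payoffs 5, 1, 4 → best response A.
Agent 2 against A: payoffs 1, 3, 8, 9 → best response R.
Agent 2 against B: payoffs 9, 7, 3, 5 → best response L.
Agent 2 against C: payoffs 3, 6, 9, 0 → best response CR.
Mutual best responses: (A, R); (B, L); (C, CR).

The pure Nash equilibria are (A, R); (B, L); (C, CR).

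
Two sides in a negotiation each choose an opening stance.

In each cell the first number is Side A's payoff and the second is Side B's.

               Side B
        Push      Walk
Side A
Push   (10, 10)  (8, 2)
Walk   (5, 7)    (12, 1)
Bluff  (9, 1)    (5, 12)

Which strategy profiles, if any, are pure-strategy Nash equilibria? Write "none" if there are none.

For each player, find the best response to each opponent profile; mutual best responses are the pure NE.
Side A against Push: payoffs 10, 5, 9 → best response Push.
Side A against Walk: payoffs 8, 12, 5 → best response Walk.
Side B against Push: payoffs 10, 2 → best response Push.
Side B against Walk: payoffs 7, 1 → best response Push.
Side B against Bluff: payoffs 1, 12 → best response Walk.
Mutual best responses: (Push, Push).

(Push, Push)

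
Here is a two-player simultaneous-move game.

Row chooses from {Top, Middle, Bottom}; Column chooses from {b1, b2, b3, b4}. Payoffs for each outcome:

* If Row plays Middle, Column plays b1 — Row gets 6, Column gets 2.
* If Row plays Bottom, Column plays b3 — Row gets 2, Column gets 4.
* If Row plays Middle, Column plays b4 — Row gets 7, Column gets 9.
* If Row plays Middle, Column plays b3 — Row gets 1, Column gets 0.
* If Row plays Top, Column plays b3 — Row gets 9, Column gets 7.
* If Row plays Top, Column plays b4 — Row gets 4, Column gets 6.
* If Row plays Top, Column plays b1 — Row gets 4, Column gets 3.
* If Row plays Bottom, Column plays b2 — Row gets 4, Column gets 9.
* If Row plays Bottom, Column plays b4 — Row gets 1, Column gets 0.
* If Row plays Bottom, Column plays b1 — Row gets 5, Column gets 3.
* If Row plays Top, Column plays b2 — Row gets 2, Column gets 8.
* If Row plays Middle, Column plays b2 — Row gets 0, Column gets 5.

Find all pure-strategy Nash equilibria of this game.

Pure-strategy Nash equilibria: (Middle, b4) and (Bottom, b2)

Row against b1: payoffs 4, 6, 5 → best response Middle.
Row against b2: payoffs 2, 0, 4 → best response Bottom.
Row against b3: payoffs 9, 1, 2 → best response Top.
Row against b4: payoffs 4, 7, 1 → best response Middle.
Column against Top: payoffs 3, 8, 7, 6 → best response b2.
Column against Middle: payoffs 2, 5, 0, 9 → best response b4.
Column against Bottom: payoffs 3, 9, 4, 0 → best response b2.
Mutual best responses: (Middle, b4); (Bottom, b2).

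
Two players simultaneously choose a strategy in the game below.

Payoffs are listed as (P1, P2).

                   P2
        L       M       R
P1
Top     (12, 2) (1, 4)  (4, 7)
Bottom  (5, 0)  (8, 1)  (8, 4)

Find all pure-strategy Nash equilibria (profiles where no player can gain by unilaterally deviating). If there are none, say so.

(Bottom, R)

For each strategy profile, look for a profitable unilateral deviation.
(Top, L): P2 can switch to M (2 → 4). Not NE.
(Top, M): P1 can switch to Bottom (1 → 8). Not NE.
(Top, R): P1 can switch to Bottom (4 → 8). Not NE.
(Bottom, L): P1 can switch to Top (5 → 12). Not NE.
(Bottom, M): P2 can switch to R (1 → 4). Not NE.
(Bottom, R): P1 gets 8, best alternative 4; P2 gets 4, best alternative 1. No profitable deviation — NE.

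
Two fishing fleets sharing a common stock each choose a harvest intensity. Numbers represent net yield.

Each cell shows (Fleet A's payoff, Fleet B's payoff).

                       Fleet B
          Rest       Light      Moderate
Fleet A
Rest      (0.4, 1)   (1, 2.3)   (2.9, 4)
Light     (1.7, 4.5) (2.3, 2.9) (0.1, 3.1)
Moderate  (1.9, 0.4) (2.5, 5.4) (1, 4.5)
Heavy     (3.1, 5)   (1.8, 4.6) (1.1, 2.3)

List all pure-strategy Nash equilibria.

For each strategy profile, look for a profitable unilateral deviation.
(Rest, Rest): Fleet A can switch to Light (0.4 → 1.7). Not NE.
(Rest, Light): Fleet A can switch to Light (1 → 2.3). Not NE.
(Rest, Moderate): Fleet A gets 2.9, best alternative 1.1; Fleet B gets 4, best alternative 2.3. No profitable deviation — NE.
(Light, Rest): Fleet A can switch to Moderate (1.7 → 1.9). Not NE.
(Light, Light): Fleet A can switch to Moderate (2.3 → 2.5). Not NE.
(Light, Moderate): Fleet A can switch to Rest (0.1 → 2.9). Not NE.
(Moderate, Rest): Fleet A can switch to Heavy (1.9 → 3.1). Not NE.
(Moderate, Light): Fleet A gets 2.5, best alternative 2.3; Fleet B gets 5.4, best alternative 4.5. No profitable deviation — NE.
(Moderate, Moderate): Fleet A can switch to Rest (1 → 2.9). Not NE.
(Heavy, Rest): Fleet A gets 3.1, best alternative 1.9; Fleet B gets 5, best alternative 4.6. No profitable deviation — NE.
(Heavy, Light): Fleet A can switch to Light (1.8 → 2.3). Not NE.
(Heavy, Moderate): Fleet A can switch to Rest (1.1 → 2.9). Not NE.

The pure Nash equilibria are (Rest, Moderate), (Moderate, Light), (Heavy, Rest).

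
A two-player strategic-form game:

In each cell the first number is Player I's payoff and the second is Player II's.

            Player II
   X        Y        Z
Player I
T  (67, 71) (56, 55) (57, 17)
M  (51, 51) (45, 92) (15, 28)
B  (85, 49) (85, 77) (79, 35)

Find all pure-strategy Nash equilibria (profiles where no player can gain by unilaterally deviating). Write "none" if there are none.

Pure NE: (B, Y)

(T, X): Player I can switch to B (67 → 85). Not NE.
(T, Y): Player I can switch to B (56 → 85). Not NE.
(T, Z): Player I can switch to B (57 → 79). Not NE.
(M, X): Player I can switch to T (51 → 67). Not NE.
(M, Y): Player I can switch to T (45 → 56). Not NE.
(M, Z): Player I can switch to T (15 → 57). Not NE.
(B, X): Player II can switch to Y (49 → 77). Not NE.
(B, Y): Player I gets 85, best alternative 56; Player II gets 77, best alternative 49. No profitable deviation — NE.
(B, Z): Player II can switch to X (35 → 49). Not NE.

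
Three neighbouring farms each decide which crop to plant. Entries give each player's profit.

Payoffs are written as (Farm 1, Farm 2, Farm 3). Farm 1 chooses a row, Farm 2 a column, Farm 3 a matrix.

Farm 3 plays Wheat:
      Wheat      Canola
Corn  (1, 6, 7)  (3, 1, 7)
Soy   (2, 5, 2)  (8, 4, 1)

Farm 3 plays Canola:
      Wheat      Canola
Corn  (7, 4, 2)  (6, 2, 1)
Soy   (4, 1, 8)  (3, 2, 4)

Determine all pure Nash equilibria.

There is no pure-strategy Nash equilibrium.

For each strategy profile, look for a profitable unilateral deviation.
(Corn, Wheat, Wheat): Farm 1 can switch to Soy (1 → 2). Not NE.
(Corn, Wheat, Canola): Farm 3 can switch to Wheat (2 → 7). Not NE.
(Corn, Canola, Wheat): Farm 1 can switch to Soy (3 → 8). Not NE.
(Corn, Canola, Canola): Farm 2 can switch to Wheat (2 → 4). Not NE.
(Soy, Wheat, Wheat): Farm 3 can switch to Canola (2 → 8). Not NE.
(Soy, Wheat, Canola): Farm 1 can switch to Corn (4 → 7). Not NE.
(Soy, Canola, Wheat): Farm 2 can switch to Wheat (4 → 5). Not NE.
(Soy, Canola, Canola): Farm 1 can switch to Corn (3 → 6). Not NE.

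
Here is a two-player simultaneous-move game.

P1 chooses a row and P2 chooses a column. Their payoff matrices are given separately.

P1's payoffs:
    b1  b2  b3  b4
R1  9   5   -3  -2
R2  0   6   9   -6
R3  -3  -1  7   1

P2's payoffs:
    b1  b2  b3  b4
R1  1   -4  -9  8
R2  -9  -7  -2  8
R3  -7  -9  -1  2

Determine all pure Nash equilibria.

(R3, b4)

P1 against b1: payoffs 9, 0, -3 → best response R1.
P1 against b2: payoffs 5, 6, -1 → best response R2.
P1 against b3: payoffs -3, 9, 7 → best response R2.
P1 against b4: payoffs -2, -6, 1 → best response R3.
P2 against R1: payoffs 1, -4, -9, 8 → best response b4.
P2 against R2: payoffs -9, -7, -2, 8 → best response b4.
P2 against R3: payoffs -7, -9, -1, 2 → best response b4.
Mutual best responses: (R3, b4).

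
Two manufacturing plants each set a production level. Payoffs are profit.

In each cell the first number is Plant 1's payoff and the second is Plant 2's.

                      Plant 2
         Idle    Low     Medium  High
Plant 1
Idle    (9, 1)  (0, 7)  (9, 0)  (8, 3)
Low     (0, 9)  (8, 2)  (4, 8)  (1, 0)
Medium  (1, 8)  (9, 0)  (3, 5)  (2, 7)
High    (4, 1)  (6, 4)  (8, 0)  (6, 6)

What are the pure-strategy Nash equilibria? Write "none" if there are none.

For each player, find the best response to each opponent profile; mutual best responses are the pure NE.
Plant 1 against Idle: payoffs 9, 0, 1, 4 → best response Idle.
Plant 1 against Low: payoffs 0, 8, 9, 6 → best response Medium.
Plant 1 against Medium: payoffs 9, 4, 3, 8 → best response Idle.
Plant 1 against High: payoffs 8, 1, 2, 6 → best response Idle.
Plant 2 against Idle: payoffs 1, 7, 0, 3 → best response Low.
Plant 2 against Low: payoffs 9, 2, 8, 0 → best response Idle.
Plant 2 against Medium: payoffs 8, 0, 5, 7 → best response Idle.
Plant 2 against High: payoffs 1, 4, 0, 6 → best response High.
No profile is a mutual best response for all players.

There is no pure-strategy Nash equilibrium.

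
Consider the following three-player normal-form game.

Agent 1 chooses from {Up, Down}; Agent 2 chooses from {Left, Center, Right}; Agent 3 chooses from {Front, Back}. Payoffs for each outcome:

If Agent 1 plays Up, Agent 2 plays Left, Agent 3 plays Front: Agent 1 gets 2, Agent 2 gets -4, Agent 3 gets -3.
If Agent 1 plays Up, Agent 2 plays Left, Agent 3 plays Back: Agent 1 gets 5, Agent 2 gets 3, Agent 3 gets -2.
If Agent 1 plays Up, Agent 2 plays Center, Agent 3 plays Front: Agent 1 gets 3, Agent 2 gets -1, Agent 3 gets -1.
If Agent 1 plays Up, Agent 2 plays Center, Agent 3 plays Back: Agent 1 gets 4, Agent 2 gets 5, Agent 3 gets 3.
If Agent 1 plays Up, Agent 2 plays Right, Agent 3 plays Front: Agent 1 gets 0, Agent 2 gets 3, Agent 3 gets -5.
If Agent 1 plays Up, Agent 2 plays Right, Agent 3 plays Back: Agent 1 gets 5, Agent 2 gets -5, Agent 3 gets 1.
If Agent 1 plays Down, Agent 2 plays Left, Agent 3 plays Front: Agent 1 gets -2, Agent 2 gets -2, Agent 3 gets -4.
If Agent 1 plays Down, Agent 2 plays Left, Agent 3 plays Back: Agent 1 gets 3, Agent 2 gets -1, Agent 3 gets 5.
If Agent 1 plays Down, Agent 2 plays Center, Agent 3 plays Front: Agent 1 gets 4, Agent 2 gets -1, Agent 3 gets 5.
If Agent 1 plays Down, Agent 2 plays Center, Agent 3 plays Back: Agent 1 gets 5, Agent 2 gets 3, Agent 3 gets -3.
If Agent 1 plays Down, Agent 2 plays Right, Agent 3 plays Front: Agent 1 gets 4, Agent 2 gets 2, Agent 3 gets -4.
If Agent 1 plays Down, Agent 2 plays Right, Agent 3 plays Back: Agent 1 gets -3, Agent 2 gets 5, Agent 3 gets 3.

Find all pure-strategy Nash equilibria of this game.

Agent 1 against (Left, Front): payoffs 2, -2 → best response Up.
Agent 1 against (Left, Back): payoffs 5, 3 → best response Up.
Agent 1 against (Center, Front): payoffs 3, 4 → best response Down.
Agent 1 against (Center, Back): payoffs 4, 5 → best response Down.
Agent 1 against (Right, Front): payoffs 0, 4 → best response Down.
Agent 1 against (Right, Back): payoffs 5, -3 → best response Up.
Agent 2 against (Up, Front): payoffs -4, -1, 3 → best response Right.
Agent 2 against (Up, Back): payoffs 3, 5, -5 → best response Center.
Agent 2 against (Down, Front): payoffs -2, -1, 2 → best response Right.
Agent 2 against (Down, Back): payoffs -1, 3, 5 → best response Right.
Agent 3 against (Up, Left): payoffs -3, -2 → best response Back.
Agent 3 against (Up, Center): payoffs -1, 3 → best response Back.
Agent 3 against (Up, Right): payoffs -5, 1 → best response Back.
Agent 3 against (Down, Left): payoffs -4, 5 → best response Back.
Agent 3 against (Down, Center): payoffs 5, -3 → best response Front.
Agent 3 against (Down, Right): payoffs -4, 3 → best response Back.
No profile is a mutual best response for all players.

No pure-strategy Nash equilibrium.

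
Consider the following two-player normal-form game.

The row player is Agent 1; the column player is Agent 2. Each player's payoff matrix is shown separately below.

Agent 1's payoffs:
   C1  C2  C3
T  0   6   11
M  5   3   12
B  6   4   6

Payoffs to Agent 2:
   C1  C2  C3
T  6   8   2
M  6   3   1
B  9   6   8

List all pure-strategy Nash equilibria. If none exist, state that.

Check each profile: it is a Nash equilibrium iff no player can strictly gain by switching unilaterally.
(T, C1): Agent 1 can switch to M (0 → 5). Not NE.
(T, C2): Agent 1 gets 6, best alternative 4; Agent 2 gets 8, best alternative 6. No profitable deviation — NE.
(T, C3): Agent 1 can switch to M (11 → 12). Not NE.
(M, C1): Agent 1 can switch to B (5 → 6). Not NE.
(M, C2): Agent 1 can switch to T (3 → 6). Not NE.
(M, C3): Agent 2 can switch to C1 (1 → 6). Not NE.
(B, C1): Agent 1 gets 6, best alternative 5; Agent 2 gets 9, best alternative 8. No profitable deviation — NE.
(B, C2): Agent 1 can switch to T (4 → 6). Not NE.
(The remaining 1 profile has a profitable deviation by the same check.)

Pure-strategy Nash equilibria: (T, C2), (B, C1)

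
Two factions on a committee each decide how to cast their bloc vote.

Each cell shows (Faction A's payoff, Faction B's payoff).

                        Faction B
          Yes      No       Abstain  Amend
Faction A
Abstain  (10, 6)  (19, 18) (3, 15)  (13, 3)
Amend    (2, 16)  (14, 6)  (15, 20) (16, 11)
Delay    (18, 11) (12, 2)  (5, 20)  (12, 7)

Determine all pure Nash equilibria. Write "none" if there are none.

Pure-strategy Nash equilibria: (Abstain, No) and (Amend, Abstain)

For each strategy profile, look for a profitable unilateral deviation.
(Abstain, Yes): Faction A can switch to Delay (10 → 18). Not NE.
(Abstain, No): Faction A gets 19, best alternative 14; Faction B gets 18, best alternative 15. No profitable deviation — NE.
(Abstain, Abstain): Faction A can switch to Amend (3 → 15). Not NE.
(Abstain, Amend): Faction A can switch to Amend (13 → 16). Not NE.
(Amend, Yes): Faction A can switch to Abstain (2 → 10). Not NE.
(Amend, No): Faction A can switch to Abstain (14 → 19). Not NE.
(Amend, Abstain): Faction A gets 15, best alternative 5; Faction B gets 20, best alternative 16. No profitable deviation — NE.
(Amend, Amend): Faction B can switch to Yes (11 → 16). Not NE.
(Delay, Yes): Faction B can switch to Abstain (11 → 20). Not NE.
(Delay, No): Faction A can switch to Abstain (12 → 19). Not NE.
(The remaining 2 profiles each have a profitable deviation by the same check.)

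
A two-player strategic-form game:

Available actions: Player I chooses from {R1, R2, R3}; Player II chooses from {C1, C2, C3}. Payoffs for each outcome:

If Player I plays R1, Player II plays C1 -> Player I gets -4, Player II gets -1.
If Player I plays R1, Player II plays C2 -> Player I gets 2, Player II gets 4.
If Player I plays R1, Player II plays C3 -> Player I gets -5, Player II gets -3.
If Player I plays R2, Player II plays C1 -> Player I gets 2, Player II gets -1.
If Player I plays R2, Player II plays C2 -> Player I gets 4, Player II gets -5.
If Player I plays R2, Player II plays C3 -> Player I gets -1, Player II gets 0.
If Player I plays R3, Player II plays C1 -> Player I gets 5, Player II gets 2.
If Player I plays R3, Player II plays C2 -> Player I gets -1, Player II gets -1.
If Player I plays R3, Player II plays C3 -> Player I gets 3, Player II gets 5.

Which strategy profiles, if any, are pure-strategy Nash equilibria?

(R1, C1): Player I can switch to R2 (-4 → 2). Not NE.
(R1, C2): Player I can switch to R2 (2 → 4). Not NE.
(R1, C3): Player I can switch to R2 (-5 → -1). Not NE.
(R2, C1): Player I can switch to R3 (2 → 5). Not NE.
(R2, C2): Player II can switch to C1 (-5 → -1). Not NE.
(R2, C3): Player I can switch to R3 (-1 → 3). Not NE.
(R3, C1): Player II can switch to C3 (2 → 5). Not NE.
(R3, C2): Player I can switch to R1 (-1 → 2). Not NE.
(R3, C3): Player I gets 3, best alternative -1; Player II gets 5, best alternative 2. No profitable deviation — NE.

Pure NE: (R3, C3)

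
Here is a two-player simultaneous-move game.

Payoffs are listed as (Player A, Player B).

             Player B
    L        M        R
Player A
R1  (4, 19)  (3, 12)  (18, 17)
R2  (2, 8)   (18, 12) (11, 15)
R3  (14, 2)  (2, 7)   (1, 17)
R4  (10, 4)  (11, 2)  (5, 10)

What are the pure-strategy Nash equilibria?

For each strategy profile, look for a profitable unilateral deviation.
(R1, L): Player A can switch to R3 (4 → 14). Not NE.
(R1, M): Player A can switch to R2 (3 → 18). Not NE.
(R1, R): Player B can switch to L (17 → 19). Not NE.
(R2, L): Player A can switch to R1 (2 → 4). Not NE.
(R2, M): Player B can switch to R (12 → 15). Not NE.
(R2, R): Player A can switch to R1 (11 → 18). Not NE.
(R3, L): Player B can switch to M (2 → 7). Not NE.
(R3, M): Player A can switch to R1 (2 → 3). Not NE.
(R3, R): Player A can switch to R1 (1 → 18). Not NE.
(R4, L): Player A can switch to R3 (10 → 14). Not NE.
(R4, M): Player A can switch to R2 (11 → 18). Not NE.
(R4, R): Player A can switch to R1 (5 → 18). Not NE.

No pure-strategy Nash equilibrium.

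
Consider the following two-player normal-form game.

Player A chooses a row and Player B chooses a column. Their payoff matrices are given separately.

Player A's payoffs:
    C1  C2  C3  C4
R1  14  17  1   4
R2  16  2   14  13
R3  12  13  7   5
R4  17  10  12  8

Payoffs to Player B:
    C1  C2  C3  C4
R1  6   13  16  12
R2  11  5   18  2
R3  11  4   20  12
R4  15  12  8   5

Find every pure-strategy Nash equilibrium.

Player A against C1: payoffs 14, 16, 12, 17 → best response R4.
Player A against C2: payoffs 17, 2, 13, 10 → best response R1.
Player A against C3: payoffs 1, 14, 7, 12 → best response R2.
Player A against C4: payoffs 4, 13, 5, 8 → best response R2.
Player B against R1: payoffs 6, 13, 16, 12 → best response C3.
Player B against R2: payoffs 11, 5, 18, 2 → best response C3.
Player B against R3: payoffs 11, 4, 20, 12 → best response C3.
Player B against R4: payoffs 15, 12, 8, 5 → best response C1.
Mutual best responses: (R2, C3); (R4, C1).

Pure-strategy Nash equilibria: (R2, C3); (R4, C1)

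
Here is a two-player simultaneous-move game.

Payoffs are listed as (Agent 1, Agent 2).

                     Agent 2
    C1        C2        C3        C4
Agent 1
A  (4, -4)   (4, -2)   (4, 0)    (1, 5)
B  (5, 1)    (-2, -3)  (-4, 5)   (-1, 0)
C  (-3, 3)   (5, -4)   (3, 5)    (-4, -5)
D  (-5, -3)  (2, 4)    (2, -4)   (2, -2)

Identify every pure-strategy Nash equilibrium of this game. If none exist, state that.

none

Agent 1 against C1: payoffs 4, 5, -3, -5 → best response B.
Agent 1 against C2: payoffs 4, -2, 5, 2 → best response C.
Agent 1 against C3: payoffs 4, -4, 3, 2 → best response A.
Agent 1 against C4: payoffs 1, -1, -4, 2 → best response D.
Agent 2 against A: payoffs -4, -2, 0, 5 → best response C4.
Agent 2 against B: payoffs 1, -3, 5, 0 → best response C3.
Agent 2 against C: payoffs 3, -4, 5, -5 → best response C3.
Agent 2 against D: payoffs -3, 4, -4, -2 → best response C2.
No profile is a mutual best response for all players.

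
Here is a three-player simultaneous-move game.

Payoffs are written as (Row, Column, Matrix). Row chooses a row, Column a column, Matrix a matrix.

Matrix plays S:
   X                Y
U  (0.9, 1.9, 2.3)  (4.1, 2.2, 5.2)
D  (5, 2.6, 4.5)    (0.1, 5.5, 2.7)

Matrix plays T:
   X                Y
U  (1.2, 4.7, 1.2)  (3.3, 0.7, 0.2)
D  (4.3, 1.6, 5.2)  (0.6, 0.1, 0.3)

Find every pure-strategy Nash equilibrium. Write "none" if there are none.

Row against (X, S): payoffs 0.9, 5 → best response D.
Row against (X, T): payoffs 1.2, 4.3 → best response D.
Row against (Y, S): payoffs 4.1, 0.1 → best response U.
Row against (Y, T): payoffs 3.3, 0.6 → best response U.
Column against (U, S): payoffs 1.9, 2.2 → best response Y.
Column against (U, T): payoffs 4.7, 0.7 → best response X.
Column against (D, S): payoffs 2.6, 5.5 → best response Y.
Column against (D, T): payoffs 1.6, 0.1 → best response X.
Matrix against (U, X): payoffs 2.3, 1.2 → best response S.
Matrix against (U, Y): payoffs 5.2, 0.2 → best response S.
Matrix against (D, X): payoffs 4.5, 5.2 → best response T.
Matrix against (D, Y): payoffs 2.7, 0.3 → best response S.
Mutual best responses: (U, Y, S); (D, X, T).

Pure-strategy Nash equilibria: (U, Y, S), (D, X, T)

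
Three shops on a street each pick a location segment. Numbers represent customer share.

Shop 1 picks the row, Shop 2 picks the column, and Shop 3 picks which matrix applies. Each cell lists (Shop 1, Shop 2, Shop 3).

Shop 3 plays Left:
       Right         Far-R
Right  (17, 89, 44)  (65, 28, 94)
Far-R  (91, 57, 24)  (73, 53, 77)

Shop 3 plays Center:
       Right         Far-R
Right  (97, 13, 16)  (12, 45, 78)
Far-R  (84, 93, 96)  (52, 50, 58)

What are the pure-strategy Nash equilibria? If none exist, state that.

none

(Right, Right, Left): Shop 1 can switch to Far-R (17 → 91). Not NE.
(Right, Right, Center): Shop 2 can switch to Far-R (13 → 45). Not NE.
(Right, Far-R, Left): Shop 1 can switch to Far-R (65 → 73). Not NE.
(Right, Far-R, Center): Shop 1 can switch to Far-R (12 → 52). Not NE.
(Far-R, Right, Left): Shop 3 can switch to Center (24 → 96). Not NE.
(Far-R, Right, Center): Shop 1 can switch to Right (84 → 97). Not NE.
(Far-R, Far-R, Left): Shop 2 can switch to Right (53 → 57). Not NE.
(Far-R, Far-R, Center): Shop 2 can switch to Right (50 → 93). Not NE.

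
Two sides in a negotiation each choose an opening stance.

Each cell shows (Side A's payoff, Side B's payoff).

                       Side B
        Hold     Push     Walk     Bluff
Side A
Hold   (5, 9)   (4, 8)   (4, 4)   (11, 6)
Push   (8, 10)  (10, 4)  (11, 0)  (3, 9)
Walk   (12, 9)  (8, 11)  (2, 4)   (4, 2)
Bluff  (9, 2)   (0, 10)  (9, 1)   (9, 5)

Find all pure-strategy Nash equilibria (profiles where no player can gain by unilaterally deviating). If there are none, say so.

none

For each player, find the best response to each opponent profile; mutual best responses are the pure NE.
Side A against Hold: payoffs 5, 8, 12, 9 → best response Walk.
Side A against Push: payoffs 4, 10, 8, 0 → best response Push.
Side A against Walk: payoffs 4, 11, 2, 9 → best response Push.
Side A against Bluff: payoffs 11, 3, 4, 9 → best response Hold.
Side B against Hold: payoffs 9, 8, 4, 6 → best response Hold.
Side B against Push: payoffs 10, 4, 0, 9 → best response Hold.
Side B against Walk: payoffs 9, 11, 4, 2 → best response Push.
Side B against Bluff: payoffs 2, 10, 1, 5 → best response Push.
No profile is a mutual best response for all players.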